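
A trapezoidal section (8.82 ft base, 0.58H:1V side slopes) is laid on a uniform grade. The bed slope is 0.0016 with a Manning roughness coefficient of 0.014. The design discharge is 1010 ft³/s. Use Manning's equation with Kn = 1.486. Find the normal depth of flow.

Manning's equation rearranged: A R^(2/3) = nQ / (1.486·√S) = 0.014 × 1010 / (1.486 × √0.0016) = 237.9.
At y = 5.49 ft: A R^(2/3) = 139 — short.
At y = 9.03 ft: A R^(2/3) = 334.3 — over.
At y = 7.47 ft: A R^(2/3) = 237.8 — close enough.

y_n = 7.47 ft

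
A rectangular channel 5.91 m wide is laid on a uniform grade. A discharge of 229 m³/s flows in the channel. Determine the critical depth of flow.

For a rectangular channel, critical depth y_c = (q²/g)^(1/3) where q = Q/b = 229/5.91 = 38.75 m²/s.
So y_c = (38.75²/9.81)^(1/3) = 5.35 m.

y_c = 5.35 m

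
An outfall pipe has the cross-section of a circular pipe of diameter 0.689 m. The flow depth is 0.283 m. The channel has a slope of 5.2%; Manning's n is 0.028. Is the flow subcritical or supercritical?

supercritical

For a circular section of diameter D = 0.689 m at depth y = 0.283 m, the central angle is θ = 2 arccos(1 − 2y/D) = 2.783 rad. Then A = (D²/8)(θ − sin θ) = 0.1443 m² and P = Dθ/2 = 0.9586 m.
Hydraulic radius R = A/P = 0.1443/0.9586 = 0.1505 m.
V = (1/n) R^(2/3) √S = (1/0.028) × 0.1505^(2/3) × √0.052 = 2.304 m/s. Hydraulic depth D_h = A/T = 0.1443/0.6779 = 0.2128 m.
Froude number Fr = V/√(g·D_h) = 2.304/√(9.81×0.2128) = 1.59, which is greater than 1, so the flow is supercritical.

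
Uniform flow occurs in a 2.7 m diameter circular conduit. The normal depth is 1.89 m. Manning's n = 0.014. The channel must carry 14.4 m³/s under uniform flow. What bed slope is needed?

S = 0.00299

For a circular section of diameter D = 2.7 m at depth y = 1.89 m, the central angle is θ = 2 arccos(1 − 2y/D) = 3.965 rad. Then A = (D²/8)(θ − sin θ) = 4.281 m² and P = Dθ/2 = 5.352 m.
Hydraulic radius R = A/P = 4.281/5.352 = 0.7998 m.
From Manning's equation, S = [nQ / (1 A R^(2/3))]² = [0.014 × 14.4 / (1 × 4.281 × 0.7998^(2/3))]² = 0.00299.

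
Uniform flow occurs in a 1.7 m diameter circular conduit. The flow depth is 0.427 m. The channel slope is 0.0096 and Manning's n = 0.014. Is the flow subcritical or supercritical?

For a circular section of diameter D = 1.7 m at depth y = 0.427 m, the central angle is θ = 2 arccos(1 − 2y/D) = 2.1 rad. Then A = (D²/8)(θ − sin θ) = 0.4467 m² and P = Dθ/2 = 1.785 m.
Hydraulic radius R = A/P = 0.4467/1.785 = 0.2503 m.
V = (1/n) R^(2/3) √S = (1/0.014) × 0.2503^(2/3) × √0.0096 = 2.779 m/s. Hydraulic depth D_h = A/T = 0.4467/1.475 = 0.3029 m.
Froude number Fr = V/√(g·D_h) = 2.779/√(9.81×0.3029) = 1.61, which is greater than 1, so the flow is supercritical.

supercritical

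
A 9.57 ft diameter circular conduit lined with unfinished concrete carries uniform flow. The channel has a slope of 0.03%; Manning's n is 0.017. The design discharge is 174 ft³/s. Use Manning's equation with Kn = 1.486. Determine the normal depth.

y_n = 7.05 ft

Manning's equation rearranged: A R^(2/3) = nQ / (1.486·√S) = 0.017 × 174 / (1.486 × √0.0003) = 114.9.
Try y = 8.4 ft: A R^(2/3) = 135.4 — high.
Try y = 5.45 ft: A R^(2/3) = 79.69 — low.
Try y = 7.05 ft: A R^(2/3) = 114.9 — matches.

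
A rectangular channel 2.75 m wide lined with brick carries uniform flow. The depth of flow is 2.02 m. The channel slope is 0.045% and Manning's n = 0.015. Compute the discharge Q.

Flow area A = b·y = 2.75 × 2.02 = 5.555 m². Wetted perimeter P = b + 2y = 2.75 + 2×2.02 = 6.79 m.
Hydraulic radius R = A/P = 5.555/6.79 = 0.8181 m.
Manning's equation: Q = (1/n) A R^(2/3) S^(1/2) = (1/0.015) × 5.555 × 0.8181^(2/3) × 0.00045^(1/2) = 6.87 m³/s.

Q = 6.87 m³/s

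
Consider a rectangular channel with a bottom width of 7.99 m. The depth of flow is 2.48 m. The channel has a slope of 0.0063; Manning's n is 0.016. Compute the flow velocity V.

V = 6.59 m/s

Flow area A = b·y = 7.99 × 2.48 = 19.82 m². Wetted perimeter P = b + 2y = 7.99 + 2×2.48 = 12.95 m.
Hydraulic radius R = A/P = 19.82/12.95 = 1.53 m.
From Manning's equation, V = (1/n) R^(2/3) S^(1/2) = (1/0.016) × 1.53^(2/3) × 0.0063^(1/2) = 6.59 m/s.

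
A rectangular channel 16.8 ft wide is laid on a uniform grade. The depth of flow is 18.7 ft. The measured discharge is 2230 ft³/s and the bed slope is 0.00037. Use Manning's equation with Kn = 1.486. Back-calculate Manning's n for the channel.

n = 0.013

Flow area A = b·y = 16.8 × 18.7 = 314.2 ft². Wetted perimeter P = b + 2y = 16.8 + 2×18.7 = 54.2 ft.
Hydraulic radius R = A/P = 314.2/54.2 = 5.796 ft.
Rearranging Manning's equation: n = (1.486/Q) A R^(2/3) S^(1/2) = (1.486/2230) × 314.2 × 5.796^(2/3) × √0.00037 = 0.013.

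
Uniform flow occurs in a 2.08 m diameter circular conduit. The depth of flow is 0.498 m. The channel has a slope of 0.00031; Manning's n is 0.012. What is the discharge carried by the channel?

Q = 0.405 m³/s

For a circular section of diameter D = 2.08 m at depth y = 0.498 m, the central angle is θ = 2 arccos(1 − 2y/D) = 2.045 rad. Then A = (D²/8)(θ − sin θ) = 0.625 m² and P = Dθ/2 = 2.127 m.
Hydraulic radius R = A/P = 0.625/2.127 = 0.2938 m.
Manning's equation: Q = (1/n) A R^(2/3) S^(1/2) = (1/0.012) × 0.625 × 0.2938^(2/3) × 0.00031^(1/2) = 0.405 m³/s.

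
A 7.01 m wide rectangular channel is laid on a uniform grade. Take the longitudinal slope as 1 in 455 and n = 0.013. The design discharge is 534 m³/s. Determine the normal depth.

Manning's equation rearranged: A R^(2/3) = nQ / (1·√S) = 0.013 × 534 / (√0.002198) = 148.1.
Try y = 11.9 m: A R^(2/3) = 162 — high.
Try y = 8.63 m: A R^(2/3) = 111.2 — low.
Try y = 11 m: A R^(2/3) = 148 — matches.

y_n = 11 m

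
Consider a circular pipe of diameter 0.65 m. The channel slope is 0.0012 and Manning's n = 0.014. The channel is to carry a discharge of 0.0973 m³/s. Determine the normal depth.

y_n = 0.285 m

Manning's equation rearranged: A R^(2/3) = nQ / (1·√S) = 0.014 × 0.0973 / (√0.0012) = 0.03932.
At y = 0.2 m: A R^(2/3) = 0.02032 — short.
At y = 0.285 m: A R^(2/3) = 0.0393 — ≈ 0.03932.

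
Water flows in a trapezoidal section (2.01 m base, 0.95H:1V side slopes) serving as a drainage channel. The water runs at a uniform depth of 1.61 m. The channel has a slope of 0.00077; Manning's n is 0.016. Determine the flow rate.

With bottom width b = 2.01 m and side slope z = 0.95: A = (b + zy)y = (2.01 + 0.95×1.61)×1.61 = 5.699 m²; P = b + 2y√(1+z²) = 2.01 + 2×1.61×1.379 = 6.451 m.
Hydraulic radius R = A/P = 5.699/6.451 = 0.8833 m.
Manning's equation: Q = (1/n) A R^(2/3) S^(1/2) = (1/0.016) × 5.699 × 0.8833^(2/3) × 0.00077^(1/2) = 9.1 m³/s.

Q = 9.1 m³/s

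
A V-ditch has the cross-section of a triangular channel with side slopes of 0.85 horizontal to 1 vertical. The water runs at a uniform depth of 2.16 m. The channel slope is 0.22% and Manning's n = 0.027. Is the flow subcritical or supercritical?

For a triangular section with side slope z = 0.85: A = zy² = 0.85×2.16² = 3.966 m²; P = 2y√(1+z²) = 2×2.16×1.312 = 5.67 m.
Hydraulic radius R = A/P = 3.966/5.67 = 0.6995 m.
V = (1/n) R^(2/3) √S = (1/0.027) × 0.6995^(2/3) × √0.0022 = 1.369 m/s. Hydraulic depth D_h = A/T = 3.966/3.672 = 1.08 m.
Froude number Fr = V/√(g·D_h) = 1.369/√(9.81×1.08) = 0.421, which is less than 1, so the flow is subcritical.

subcritical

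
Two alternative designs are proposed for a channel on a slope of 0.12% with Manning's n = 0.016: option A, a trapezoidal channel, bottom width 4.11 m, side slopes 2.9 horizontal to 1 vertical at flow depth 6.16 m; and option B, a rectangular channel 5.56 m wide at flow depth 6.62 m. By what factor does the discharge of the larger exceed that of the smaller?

5.13

Channel A: With bottom width b = 4.11 m and side slope z = 2.9: A = (b + zy)y = (4.11 + 2.9×6.16)×6.16 = 135.4 m²; P = b + 2y√(1+z²) = 4.11 + 2×6.16×3.068 = 41.9 m. Hydraulic radius R = A/P = 135.4/41.9 = 3.23 m. Q_A = (1/0.016)·135.4·3.23^(2/3)·√0.0012 = 640.4 m³/s.
Channel B: Flow area A = b·y = 5.56 × 6.62 = 36.81 m². Wetted perimeter P = b + 2y = 5.56 + 2×6.62 = 18.8 m. Hydraulic radius R = A/P = 36.81/18.8 = 1.958 m. Q_B = (1/0.016)·36.81·1.958^(2/3)·√0.0012 = 124.7 m³/s.
The larger discharge is 640.4 m³/s and the smaller is 124.7 m³/s; the ratio is 5.13.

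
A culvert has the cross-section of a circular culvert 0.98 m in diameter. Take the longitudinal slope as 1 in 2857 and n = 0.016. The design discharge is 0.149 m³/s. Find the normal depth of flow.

y_n = 0.45 m

Manning's equation rearranged: A R^(2/3) = nQ / (1·√S) = 0.016 × 0.149 / (√0.00035) = 0.1274.
At y = 0.369 m: A R^(2/3) = 0.08903 — too small.
At y = 0.495 m: A R^(2/3) = 0.1502 — too large.
At y = 0.45 m: A R^(2/3) = 0.1275 — close enough.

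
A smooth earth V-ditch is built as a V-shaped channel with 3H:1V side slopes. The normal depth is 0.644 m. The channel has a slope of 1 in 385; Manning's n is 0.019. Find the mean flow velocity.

V = 1.22 m/s

For a triangular section with side slope z = 3: A = zy² = 3×0.644² = 1.244 m²; P = 2y√(1+z²) = 2×0.644×3.162 = 4.073 m.
Hydraulic radius R = A/P = 1.244/4.073 = 0.3055 m.
From Manning's equation, V = (1/n) R^(2/3) S^(1/2) = (1/0.019) × 0.3055^(2/3) × 0.002597^(1/2) = 1.22 m/s.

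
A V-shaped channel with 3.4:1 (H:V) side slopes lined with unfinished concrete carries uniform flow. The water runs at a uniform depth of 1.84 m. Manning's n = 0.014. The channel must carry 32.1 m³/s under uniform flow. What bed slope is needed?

For a triangular section with side slope z = 3.4: A = zy² = 3.4×1.84² = 11.51 m²; P = 2y√(1+z²) = 2×1.84×3.544 = 13.04 m.
Hydraulic radius R = A/P = 11.51/13.04 = 0.8826 m.
From Manning's equation, S = [nQ / (1 A R^(2/3))]² = [0.014 × 32.1 / (1 × 11.51 × 0.8826^(2/3))]² = 0.0018.

S = 0.0018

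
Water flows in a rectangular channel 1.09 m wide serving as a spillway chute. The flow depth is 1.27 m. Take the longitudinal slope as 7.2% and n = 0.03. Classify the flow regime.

supercritical

Flow area A = b·y = 1.09 × 1.27 = 1.384 m². Wetted perimeter P = b + 2y = 1.09 + 2×1.27 = 3.63 m.
Hydraulic radius R = A/P = 1.384/3.63 = 0.3813 m.
V = (1/n) R^(2/3) √S = (1/0.03) × 0.3813^(2/3) × √0.072 = 4.704 m/s. Hydraulic depth D_h = A/T = 1.384/1.09 = 1.27 m.
Froude number Fr = V/√(g·D_h) = 4.704/√(9.81×1.27) = 1.33, which is greater than 1, so the flow is supercritical.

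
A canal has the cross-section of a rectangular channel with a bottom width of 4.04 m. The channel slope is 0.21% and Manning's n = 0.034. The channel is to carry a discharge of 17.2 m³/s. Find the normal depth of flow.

Manning's equation rearranged: A R^(2/3) = nQ / (1·√S) = 0.034 × 17.2 / (√0.0021) = 12.76.
Trying y = 3.27 m: A R^(2/3) = 15.32 — high.
Trying y = 2.43 m: A R^(2/3) = 10.48 — low.
Trying y = 2.83 m: A R^(2/3) = 12.76 — matches.

y_n = 2.83 m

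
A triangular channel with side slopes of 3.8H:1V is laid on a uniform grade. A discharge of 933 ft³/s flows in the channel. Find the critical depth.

At critical depth, Q² T / (g A³) = 1, i.e. A³/T = Q²/g = 933²/32.2 = 27030.
Trying y = 3.72 ft: A³/T = 5143 — short.
Trying y = 5.18 ft: A³/T = 26930 — close enough.

y_c = 5.18 ft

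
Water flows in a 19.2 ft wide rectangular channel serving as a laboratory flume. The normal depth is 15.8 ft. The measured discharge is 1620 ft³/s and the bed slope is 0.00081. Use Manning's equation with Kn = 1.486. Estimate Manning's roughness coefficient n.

Flow area A = b·y = 19.2 × 15.8 = 303.4 ft². Wetted perimeter P = b + 2y = 19.2 + 2×15.8 = 50.8 ft.
Hydraulic radius R = A/P = 303.4/50.8 = 5.972 ft.
Rearranging Manning's equation: n = (1.486/Q) A R^(2/3) S^(1/2) = (1.486/1620) × 303.4 × 5.972^(2/3) × √0.00081 = 0.0261.

n = 0.0261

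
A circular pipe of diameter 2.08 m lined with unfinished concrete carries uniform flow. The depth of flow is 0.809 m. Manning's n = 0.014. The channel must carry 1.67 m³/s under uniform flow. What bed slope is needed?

For a circular section of diameter D = 2.08 m at depth y = 0.809 m, the central angle is θ = 2 arccos(1 − 2y/D) = 2.694 rad. Then A = (D²/8)(θ − sin θ) = 1.222 m² and P = Dθ/2 = 2.801 m.
Hydraulic radius R = A/P = 1.222/2.801 = 0.4364 m.
From Manning's equation, S = [nQ / (1 A R^(2/3))]² = [0.014 × 1.67 / (1 × 1.222 × 0.4364^(2/3))]² = 0.00111.

S = 0.00111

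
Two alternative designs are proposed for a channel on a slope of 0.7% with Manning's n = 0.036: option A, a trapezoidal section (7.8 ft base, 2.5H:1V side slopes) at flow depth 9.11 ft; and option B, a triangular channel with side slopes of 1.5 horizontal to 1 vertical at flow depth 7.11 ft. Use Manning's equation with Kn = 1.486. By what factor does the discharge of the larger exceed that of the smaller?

5.14

Channel A: With bottom width b = 7.8 ft and side slope z = 2.5: A = (b + zy)y = (7.8 + 2.5×9.11)×9.11 = 278.5 ft²; P = b + 2y√(1+z²) = 7.8 + 2×9.11×2.693 = 56.86 ft. Hydraulic radius R = A/P = 278.5/56.86 = 4.899 ft. Q_A = (1.486/0.036)·278.5·4.899^(2/3)·√0.007 = 2775 ft³/s.
Channel B: For a triangular section with side slope z = 1.5: A = zy² = 1.5×7.11² = 75.83 ft²; P = 2y√(1+z²) = 2×7.11×1.803 = 25.64 ft. Hydraulic radius R = A/P = 75.83/25.64 = 2.958 ft. Q_B = (1.486/0.036)·75.83·2.958^(2/3)·√0.007 = 539.6 ft³/s.
The larger discharge is 2775 ft³/s and the smaller is 539.6 ft³/s; the ratio is 5.14.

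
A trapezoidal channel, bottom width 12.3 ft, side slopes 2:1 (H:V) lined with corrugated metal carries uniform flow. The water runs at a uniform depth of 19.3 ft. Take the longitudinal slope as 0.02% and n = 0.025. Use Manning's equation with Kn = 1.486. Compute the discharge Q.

With bottom width b = 12.3 ft and side slope z = 2: A = (b + zy)y = (12.3 + 2×19.3)×19.3 = 982.4 ft²; P = b + 2y√(1+z²) = 12.3 + 2×19.3×2.236 = 98.61 ft.
Hydraulic radius R = A/P = 982.4/98.61 = 9.962 ft.
Manning's equation: Q = (1.486/n) A R^(2/3) S^(1/2) = (1.486/0.025) × 982.4 × 9.962^(2/3) × 0.0002^(1/2) = 3820 ft³/s.

Q = 3820 ft³/s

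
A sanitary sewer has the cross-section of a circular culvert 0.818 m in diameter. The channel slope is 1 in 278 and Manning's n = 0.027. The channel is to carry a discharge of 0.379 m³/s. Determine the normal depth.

y_n = 0.627 m

Manning's equation rearranged: A R^(2/3) = nQ / (1·√S) = 0.027 × 0.379 / (√0.003597) = 0.1706.
Trying y = 0.445 m: A R^(2/3) = 0.105 — low.
Trying y = 0.627 m: A R^(2/3) = 0.1705 — matches.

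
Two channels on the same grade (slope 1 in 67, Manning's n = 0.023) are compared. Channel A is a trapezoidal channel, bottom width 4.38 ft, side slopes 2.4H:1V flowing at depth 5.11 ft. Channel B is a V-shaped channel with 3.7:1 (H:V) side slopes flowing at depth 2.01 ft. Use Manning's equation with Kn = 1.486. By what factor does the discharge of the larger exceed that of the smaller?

Channel A: With bottom width b = 4.38 ft and side slope z = 2.4: A = (b + zy)y = (4.38 + 2.4×5.11)×5.11 = 85.05 ft²; P = b + 2y√(1+z²) = 4.38 + 2×5.11×2.6 = 30.95 ft. Hydraulic radius R = A/P = 85.05/30.95 = 2.748 ft. Q_A = (1.486/0.023)·85.05·2.748^(2/3)·√0.01493 = 1317 ft³/s.
Channel B: For a triangular section with side slope z = 3.7: A = zy² = 3.7×2.01² = 14.95 ft²; P = 2y√(1+z²) = 2×2.01×3.833 = 15.41 ft. Hydraulic radius R = A/P = 14.95/15.41 = 0.9702 ft. Q_B = (1.486/0.023)·14.95·0.9702^(2/3)·√0.01493 = 115.6 ft³/s.
The larger discharge is 1317 ft³/s and the smaller is 115.6 ft³/s; the ratio is 11.4.

11.4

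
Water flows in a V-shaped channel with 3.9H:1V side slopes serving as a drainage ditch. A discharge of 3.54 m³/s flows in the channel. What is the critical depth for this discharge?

At critical depth, Q² T / (g A³) = 1, i.e. A³/T = Q²/g = 3.54²/9.81 = 1.277.
Trying y = 0.893 m: A³/T = 4.319 — over.
Trying y = 0.533 m: A³/T = 0.3271 — short.
Trying y = 0.7 m: A³/T = 1.278 — close enough.

y_c = 0.7 m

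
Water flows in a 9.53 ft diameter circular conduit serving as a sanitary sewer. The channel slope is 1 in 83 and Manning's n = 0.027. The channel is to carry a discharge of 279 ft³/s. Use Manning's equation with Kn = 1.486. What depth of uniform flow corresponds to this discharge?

y_n = 3.97 ft

Manning's equation rearranged: A R^(2/3) = nQ / (1.486·√S) = 0.027 × 279 / (1.486 × √0.01205) = 46.18.
At y = 3.23 ft: A R^(2/3) = 31.48 — too small.
At y = 3.97 ft: A R^(2/3) = 46.17 — matches.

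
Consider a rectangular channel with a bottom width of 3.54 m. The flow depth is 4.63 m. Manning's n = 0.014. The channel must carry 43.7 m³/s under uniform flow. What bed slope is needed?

S = 0.001

Flow area A = b·y = 3.54 × 4.63 = 16.39 m². Wetted perimeter P = b + 2y = 3.54 + 2×4.63 = 12.8 m.
Hydraulic radius R = A/P = 16.39/12.8 = 1.28 m.
From Manning's equation, S = [nQ / (1 A R^(2/3))]² = [0.014 × 43.7 / (1 × 16.39 × 1.28^(2/3))]² = 0.001.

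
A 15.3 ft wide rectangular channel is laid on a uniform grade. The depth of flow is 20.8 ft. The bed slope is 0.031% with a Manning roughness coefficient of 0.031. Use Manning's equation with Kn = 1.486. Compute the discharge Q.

Q = 846 ft³/s

Flow area A = b·y = 15.3 × 20.8 = 318.2 ft². Wetted perimeter P = b + 2y = 15.3 + 2×20.8 = 56.9 ft.
Hydraulic radius R = A/P = 318.2/56.9 = 5.593 ft.
Manning's equation: Q = (1.486/n) A R^(2/3) S^(1/2) = (1.486/0.031) × 318.2 × 5.593^(2/3) × 0.00031^(1/2) = 846 ft³/s.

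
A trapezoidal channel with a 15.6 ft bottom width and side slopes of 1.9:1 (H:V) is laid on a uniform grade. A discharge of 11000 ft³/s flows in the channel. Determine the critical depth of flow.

y_c = 14.8 ft

At critical depth, Q² T / (g A³) = 1, i.e. A³/T = Q²/g = 11000²/32.2 = 3758000.
Trying y = 17.4 ft: A³/T = 7427000 — over.
Trying y = 11.4 ft: A³/T = 1301000 — short.
Trying y = 14.8 ft: A³/T = 3771000 — matches.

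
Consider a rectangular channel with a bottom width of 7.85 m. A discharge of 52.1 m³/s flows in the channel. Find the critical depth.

For a rectangular channel, critical depth y_c = (q²/g)^(1/3) where q = Q/b = 52.1/7.85 = 6.637 m²/s.
So y_c = (6.637²/9.81)^(1/3) = 1.65 m.

y_c = 1.65 m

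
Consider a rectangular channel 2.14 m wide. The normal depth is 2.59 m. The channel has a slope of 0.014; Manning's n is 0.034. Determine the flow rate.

Q = 16 m³/s

Flow area A = b·y = 2.14 × 2.59 = 5.543 m². Wetted perimeter P = b + 2y = 2.14 + 2×2.59 = 7.32 m.
Hydraulic radius R = A/P = 5.543/7.32 = 0.7572 m.
Manning's equation: Q = (1/n) A R^(2/3) S^(1/2) = (1/0.034) × 5.543 × 0.7572^(2/3) × 0.014^(1/2) = 16 m³/s.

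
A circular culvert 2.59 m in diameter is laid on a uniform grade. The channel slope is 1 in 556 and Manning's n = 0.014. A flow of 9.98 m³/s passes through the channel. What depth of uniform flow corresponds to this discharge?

y_n = 1.81 m

Manning's equation rearranged: A R^(2/3) = nQ / (1·√S) = 0.014 × 9.98 / (√0.001799) = 3.295.
At y = 1.24 m: A R^(2/3) = 1.83 — short.
At y = 2.03 m: A R^(2/3) = 3.775 — over.
At y = 1.81 m: A R^(2/3) = 3.294 — close enough.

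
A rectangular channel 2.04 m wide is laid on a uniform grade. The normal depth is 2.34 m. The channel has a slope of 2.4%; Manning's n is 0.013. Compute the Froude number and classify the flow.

supercritical

Flow area A = b·y = 2.04 × 2.34 = 4.774 m². Wetted perimeter P = b + 2y = 2.04 + 2×2.34 = 6.72 m.
Hydraulic radius R = A/P = 4.774/6.72 = 0.7104 m.
V = (1/n) R^(2/3) √S = (1/0.013) × 0.7104^(2/3) × √0.024 = 9.487 m/s. Hydraulic depth D_h = A/T = 4.774/2.04 = 2.34 m.
Froude number Fr = V/√(g·D_h) = 9.487/√(9.81×2.34) = 1.98, which is greater than 1, so the flow is supercritical.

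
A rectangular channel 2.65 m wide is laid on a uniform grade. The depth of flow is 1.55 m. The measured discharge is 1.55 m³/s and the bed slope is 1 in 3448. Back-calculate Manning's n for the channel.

n = 0.0361

Flow area A = b·y = 2.65 × 1.55 = 4.107 m². Wetted perimeter P = b + 2y = 2.65 + 2×1.55 = 5.75 m.
Hydraulic radius R = A/P = 4.107/5.75 = 0.7143 m.
Rearranging Manning's equation: n = (1/Q) A R^(2/3) S^(1/2) = (1/1.55) × 4.107 × 0.7143^(2/3) × √0.00029 = 0.0361.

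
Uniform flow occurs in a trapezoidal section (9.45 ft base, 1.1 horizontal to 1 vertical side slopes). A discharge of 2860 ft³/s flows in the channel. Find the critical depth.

At critical depth, Q² T / (g A³) = 1, i.e. A³/T = Q²/g = 2860²/32.2 = 254000.
At y = 11.6 ft: A³/T = 489000 — high.
At y = 9.83 ft: A³/T = 254300 — matches.

y_c = 9.83 ft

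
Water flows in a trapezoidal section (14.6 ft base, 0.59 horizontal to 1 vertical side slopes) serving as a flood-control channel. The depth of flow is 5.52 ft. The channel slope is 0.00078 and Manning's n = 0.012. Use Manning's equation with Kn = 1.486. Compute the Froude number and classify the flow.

With bottom width b = 14.6 ft and side slope z = 0.59: A = (b + zy)y = (14.6 + 0.59×5.52)×5.52 = 98.57 ft²; P = b + 2y√(1+z²) = 14.6 + 2×5.52×1.161 = 27.42 ft.
Hydraulic radius R = A/P = 98.57/27.42 = 3.595 ft.
V = (1.486/n) R^(2/3) √S = (1.486/0.012) × 3.595^(2/3) × √0.00078 = 8.116 ft/s. Hydraulic depth D_h = A/T = 98.57/21.11 = 4.669 ft.
Froude number Fr = V/√(g·D_h) = 8.116/√(32.2×4.669) = 0.662, which is less than 1, so the flow is subcritical.

subcritical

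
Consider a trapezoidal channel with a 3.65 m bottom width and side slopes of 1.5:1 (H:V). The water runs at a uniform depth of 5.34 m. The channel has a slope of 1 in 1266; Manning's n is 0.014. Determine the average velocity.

With bottom width b = 3.65 m and side slope z = 1.5: A = (b + zy)y = (3.65 + 1.5×5.34)×5.34 = 62.26 m²; P = b + 2y√(1+z²) = 3.65 + 2×5.34×1.803 = 22.9 m.
Hydraulic radius R = A/P = 62.26/22.9 = 2.719 m.
From Manning's equation, V = (1/n) R^(2/3) S^(1/2) = (1/0.014) × 2.719^(2/3) × 0.0007899^(1/2) = 3.91 m/s.

V = 3.91 m/s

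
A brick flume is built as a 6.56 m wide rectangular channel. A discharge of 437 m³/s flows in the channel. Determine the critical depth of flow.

y_c = 7.68 m

For a rectangular channel, critical depth y_c = (q²/g)^(1/3) where q = Q/b = 437/6.56 = 66.62 m²/s.
So y_c = (66.62²/9.81)^(1/3) = 7.68 m.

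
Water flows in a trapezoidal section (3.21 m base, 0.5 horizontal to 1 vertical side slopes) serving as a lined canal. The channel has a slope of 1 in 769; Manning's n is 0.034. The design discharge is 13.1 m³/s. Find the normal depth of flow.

y_n = 2.42 m

Manning's equation rearranged: A R^(2/3) = nQ / (1·√S) = 0.034 × 13.1 / (√0.0013) = 12.35.
Trying y = 2.65 m: A R^(2/3) = 14.43 — over.
Trying y = 2.42 m: A R^(2/3) = 12.35 — matches.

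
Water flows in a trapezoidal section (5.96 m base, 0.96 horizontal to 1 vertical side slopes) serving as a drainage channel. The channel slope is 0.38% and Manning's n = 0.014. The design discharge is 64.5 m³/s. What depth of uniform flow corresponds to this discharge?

Manning's equation rearranged: A R^(2/3) = nQ / (1·√S) = 0.014 × 64.5 / (√0.0038) = 14.65.
Trying y = 1.26 m: A R^(2/3) = 8.764 — too small.
Trying y = 2.04 m: A R^(2/3) = 20.13 — too large.
Trying y = 1.7 m: A R^(2/3) = 14.65 — close enough.

y_n = 1.7 m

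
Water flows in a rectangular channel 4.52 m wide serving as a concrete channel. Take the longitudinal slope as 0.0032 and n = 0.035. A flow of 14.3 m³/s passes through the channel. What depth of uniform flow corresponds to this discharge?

Manning's equation rearranged: A R^(2/3) = nQ / (1·√S) = 0.035 × 14.3 / (√0.0032) = 8.848.
Try y = 2.3 m: A R^(2/3) = 11.34 — high.
Try y = 1.91 m: A R^(2/3) = 8.834 — close enough.

y_n = 1.91 m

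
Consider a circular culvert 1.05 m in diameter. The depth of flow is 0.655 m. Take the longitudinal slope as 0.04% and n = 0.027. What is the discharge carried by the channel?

Q = 0.187 m³/s

For a circular section of diameter D = 1.05 m at depth y = 0.655 m, the central angle is θ = 2 arccos(1 − 2y/D) = 3.642 rad. Then A = (D²/8)(θ − sin θ) = 0.568 m² and P = Dθ/2 = 1.912 m.
Hydraulic radius R = A/P = 0.568/1.912 = 0.2971 m.
Manning's equation: Q = (1/n) A R^(2/3) S^(1/2) = (1/0.027) × 0.568 × 0.2971^(2/3) × 0.0004^(1/2) = 0.187 m³/s.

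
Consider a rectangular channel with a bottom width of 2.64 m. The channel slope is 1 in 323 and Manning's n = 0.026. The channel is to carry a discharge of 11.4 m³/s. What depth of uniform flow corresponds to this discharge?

y_n = 2.27 m

Manning's equation rearranged: A R^(2/3) = nQ / (1·√S) = 0.026 × 11.4 / (√0.003096) = 5.327.
Trying y = 2.62 m: A R^(2/3) = 6.341 — high.
Trying y = 2.27 m: A R^(2/3) = 5.313 — ≈ 5.327.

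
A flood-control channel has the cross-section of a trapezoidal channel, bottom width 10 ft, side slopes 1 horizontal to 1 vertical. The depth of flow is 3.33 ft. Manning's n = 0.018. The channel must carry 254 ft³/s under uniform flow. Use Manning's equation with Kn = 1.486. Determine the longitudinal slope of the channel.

With bottom width b = 10 ft and side slope z = 1: A = (b + zy)y = (10 + 1×3.33)×3.33 = 44.39 ft²; P = b + 2y√(1+z²) = 10 + 2×3.33×1.414 = 19.42 ft.
Hydraulic radius R = A/P = 44.39/19.42 = 2.286 ft.
From Manning's equation, S = [nQ / (1.486 A R^(2/3))]² = [0.018 × 254 / (1.486 × 44.39 × 2.286^(2/3))]² = 0.0016.

S = 0.0016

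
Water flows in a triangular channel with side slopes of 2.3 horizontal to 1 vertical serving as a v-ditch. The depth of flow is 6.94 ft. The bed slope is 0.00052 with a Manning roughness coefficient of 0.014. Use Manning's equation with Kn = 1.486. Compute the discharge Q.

Q = 580 ft³/s

For a triangular section with side slope z = 2.3: A = zy² = 2.3×6.94² = 110.8 ft²; P = 2y√(1+z²) = 2×6.94×2.508 = 34.81 ft.
Hydraulic radius R = A/P = 110.8/34.81 = 3.182 ft.
Manning's equation: Q = (1.486/n) A R^(2/3) S^(1/2) = (1.486/0.014) × 110.8 × 3.182^(2/3) × 0.00052^(1/2) = 580 ft³/s.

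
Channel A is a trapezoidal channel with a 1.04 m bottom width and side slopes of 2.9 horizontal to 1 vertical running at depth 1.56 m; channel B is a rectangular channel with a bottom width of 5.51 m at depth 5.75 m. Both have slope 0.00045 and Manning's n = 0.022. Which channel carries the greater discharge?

channel B

Channel A: With bottom width b = 1.04 m and side slope z = 2.9: A = (b + zy)y = (1.04 + 2.9×1.56)×1.56 = 8.68 m²; P = b + 2y√(1+z²) = 1.04 + 2×1.56×3.068 = 10.61 m. Hydraulic radius R = A/P = 8.68/10.61 = 0.818 m. Q_A = (1/0.022)·8.68·0.818^(2/3)·√0.00045 = 7.32 m³/s.
Channel B: Flow area A = b·y = 5.51 × 5.75 = 31.68 m². Wetted perimeter P = b + 2y = 5.51 + 2×5.75 = 17.01 m. Hydraulic radius R = A/P = 31.68/17.01 = 1.863 m. Q_B = (1/0.022)·31.68·1.863^(2/3)·√0.00045 = 46.25 m³/s.
Q_A = 7.32 m³/s vs Q_B = 46.25 m³/s, so channel B carries more.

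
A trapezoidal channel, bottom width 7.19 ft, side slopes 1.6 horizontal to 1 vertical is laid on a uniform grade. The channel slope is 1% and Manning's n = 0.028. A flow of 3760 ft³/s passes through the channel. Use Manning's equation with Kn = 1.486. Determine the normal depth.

y_n = 10.1 ft

Manning's equation rearranged: A R^(2/3) = nQ / (1.486·√S) = 0.028 × 3760 / (1.486 × √0.01) = 708.5.
At y = 11.6 ft: A R^(2/3) = 971 — too large.
At y = 7.25 ft: A R^(2/3) = 340 — too small.
At y = 10.1 ft: A R^(2/3) = 708.4 — close enough.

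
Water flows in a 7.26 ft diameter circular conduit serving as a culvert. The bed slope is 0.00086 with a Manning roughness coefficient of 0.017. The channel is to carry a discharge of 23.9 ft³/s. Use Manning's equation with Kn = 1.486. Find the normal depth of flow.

Manning's equation rearranged: A R^(2/3) = nQ / (1.486·√S) = 0.017 × 23.9 / (1.486 × √0.00086) = 9.323.
Trying y = 2.42 ft: A R^(2/3) = 14.77 — high.
Trying y = 1.68 ft: A R^(2/3) = 7.234 — low.
Trying y = 1.91 ft: A R^(2/3) = 9.333 — close enough.

y_n = 1.91 ft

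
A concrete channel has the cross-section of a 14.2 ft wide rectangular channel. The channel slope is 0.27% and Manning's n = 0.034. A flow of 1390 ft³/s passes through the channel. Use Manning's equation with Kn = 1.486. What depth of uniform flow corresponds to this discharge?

Manning's equation rearranged: A R^(2/3) = nQ / (1.486·√S) = 0.034 × 1390 / (1.486 × √0.0027) = 612.1.
At y = 16.4 ft: A R^(2/3) = 676.8 — high.
At y = 13.5 ft: A R^(2/3) = 534.3 — low.
At y = 15.1 ft: A R^(2/3) = 612.6 — matches.

y_n = 15.1 ft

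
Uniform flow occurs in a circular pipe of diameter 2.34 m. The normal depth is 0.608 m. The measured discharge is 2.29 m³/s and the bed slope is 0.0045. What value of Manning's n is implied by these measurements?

For a circular section of diameter D = 2.34 m at depth y = 0.608 m, the central angle is θ = 2 arccos(1 − 2y/D) = 2.14 rad. Then A = (D²/8)(θ − sin θ) = 0.8877 m² and P = Dθ/2 = 2.503 m.
Hydraulic radius R = A/P = 0.8877/2.503 = 0.3546 m.
Rearranging Manning's equation: n = (1/Q) A R^(2/3) S^(1/2) = (1/2.29) × 0.8877 × 0.3546^(2/3) × √0.0045 = 0.013.

n = 0.013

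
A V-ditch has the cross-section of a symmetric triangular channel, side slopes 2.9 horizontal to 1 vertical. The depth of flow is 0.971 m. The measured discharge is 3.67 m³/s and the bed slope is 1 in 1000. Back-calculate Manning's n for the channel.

n = 0.014

For a triangular section with side slope z = 2.9: A = zy² = 2.9×0.971² = 2.734 m²; P = 2y√(1+z²) = 2×0.971×3.068 = 5.957 m.
Hydraulic radius R = A/P = 2.734/5.957 = 0.459 m.
Rearranging Manning's equation: n = (1/Q) A R^(2/3) S^(1/2) = (1/3.67) × 2.734 × 0.459^(2/3) × √0.001 = 0.014.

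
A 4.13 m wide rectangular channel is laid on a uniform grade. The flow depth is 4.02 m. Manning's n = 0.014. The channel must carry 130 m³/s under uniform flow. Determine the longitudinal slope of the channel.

Flow area A = b·y = 4.13 × 4.02 = 16.6 m². Wetted perimeter P = b + 2y = 4.13 + 2×4.02 = 12.17 m.
Hydraulic radius R = A/P = 16.6/12.17 = 1.364 m.
From Manning's equation, S = [nQ / (1 A R^(2/3))]² = [0.014 × 130 / (1 × 16.6 × 1.364^(2/3))]² = 0.00794.

S = 0.00794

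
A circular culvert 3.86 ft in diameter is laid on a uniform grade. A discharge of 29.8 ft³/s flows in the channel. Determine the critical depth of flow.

y_c = 1.64 ft

At critical depth, Q² T / (g A³) = 1, i.e. A³/T = Q²/g = 29.8²/32.2 = 27.58.
Try y = 1.37 ft: A³/T = 13.94 — low.
Try y = 2.09 ft: A³/T = 70.34 — high.
Try y = 1.64 ft: A³/T = 27.83 — matches.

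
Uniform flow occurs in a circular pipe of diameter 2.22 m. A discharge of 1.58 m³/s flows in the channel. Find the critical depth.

At critical depth, Q² T / (g A³) = 1, i.e. A³/T = Q²/g = 1.58²/9.81 = 0.2545.
Trying y = 0.418 m: A³/T = 0.0744 — low.
Trying y = 0.63 m: A³/T = 0.3691 — high.
Trying y = 0.573 m: A³/T = 0.2552 — matches.

y_c = 0.573 m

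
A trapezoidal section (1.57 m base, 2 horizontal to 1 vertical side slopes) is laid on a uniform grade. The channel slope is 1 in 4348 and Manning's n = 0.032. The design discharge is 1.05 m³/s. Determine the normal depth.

y_n = 0.942 m

Manning's equation rearranged: A R^(2/3) = nQ / (1·√S) = 0.032 × 1.05 / (√0.00023) = 2.216.
Try y = 0.782 m: A R^(2/3) = 1.51 — low.
Try y = 0.942 m: A R^(2/3) = 2.218 — ≈ 2.216.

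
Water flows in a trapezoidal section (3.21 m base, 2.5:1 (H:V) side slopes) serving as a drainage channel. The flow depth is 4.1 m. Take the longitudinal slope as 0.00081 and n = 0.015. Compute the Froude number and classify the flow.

With bottom width b = 3.21 m and side slope z = 2.5: A = (b + zy)y = (3.21 + 2.5×4.1)×4.1 = 55.19 m²; P = b + 2y√(1+z²) = 3.21 + 2×4.1×2.693 = 25.29 m.
Hydraulic radius R = A/P = 55.19/25.29 = 2.182 m.
V = (1/n) R^(2/3) √S = (1/0.015) × 2.182^(2/3) × √0.00081 = 3.192 m/s. Hydraulic depth D_h = A/T = 55.19/23.71 = 2.328 m.
Froude number Fr = V/√(g·D_h) = 3.192/√(9.81×2.328) = 0.668, which is less than 1, so the flow is subcritical.

subcritical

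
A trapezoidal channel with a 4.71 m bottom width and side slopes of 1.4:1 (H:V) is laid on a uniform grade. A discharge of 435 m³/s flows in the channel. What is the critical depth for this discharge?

y_c = 5.77 m

At critical depth, Q² T / (g A³) = 1, i.e. A³/T = Q²/g = 435²/9.81 = 19290.
Trying y = 4.95 m: A³/T = 10300 — short.
Trying y = 6.63 m: A³/T = 34300 — over.
Trying y = 5.77 m: A³/T = 19250 — ≈ 19290.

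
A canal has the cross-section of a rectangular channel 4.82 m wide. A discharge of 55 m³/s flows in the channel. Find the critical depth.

y_c = 2.37 m

For a rectangular channel, critical depth y_c = (q²/g)^(1/3) where q = Q/b = 55/4.82 = 11.41 m²/s.
So y_c = (11.41²/9.81)^(1/3) = 2.37 m.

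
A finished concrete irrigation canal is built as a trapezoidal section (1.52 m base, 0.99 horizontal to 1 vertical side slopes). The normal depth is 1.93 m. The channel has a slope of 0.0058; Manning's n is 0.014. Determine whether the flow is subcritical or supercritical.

supercritical

With bottom width b = 1.52 m and side slope z = 0.99: A = (b + zy)y = (1.52 + 0.99×1.93)×1.93 = 6.621 m²; P = b + 2y√(1+z²) = 1.52 + 2×1.93×1.407 = 6.952 m.
Hydraulic radius R = A/P = 6.621/6.952 = 0.9525 m.
V = (1/n) R^(2/3) √S = (1/0.014) × 0.9525^(2/3) × √0.0058 = 5.266 m/s. Hydraulic depth D_h = A/T = 6.621/5.341 = 1.24 m.
Froude number Fr = V/√(g·D_h) = 5.266/√(9.81×1.24) = 1.51, which is greater than 1, so the flow is supercritical.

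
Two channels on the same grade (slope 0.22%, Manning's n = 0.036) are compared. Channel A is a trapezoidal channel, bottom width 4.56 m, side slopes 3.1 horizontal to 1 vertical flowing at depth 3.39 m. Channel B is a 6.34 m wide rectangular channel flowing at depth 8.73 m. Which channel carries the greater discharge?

channel B

Channel A: With bottom width b = 4.56 m and side slope z = 3.1: A = (b + zy)y = (4.56 + 3.1×3.39)×3.39 = 51.08 m²; P = b + 2y√(1+z²) = 4.56 + 2×3.39×3.257 = 26.64 m. Hydraulic radius R = A/P = 51.08/26.64 = 1.917 m. Q_A = (1/0.036)·51.08·1.917^(2/3)·√0.0022 = 102.7 m³/s.
Channel B: Flow area A = b·y = 6.34 × 8.73 = 55.35 m². Wetted perimeter P = b + 2y = 6.34 + 2×8.73 = 23.8 m. Hydraulic radius R = A/P = 55.35/23.8 = 2.326 m. Q_B = (1/0.036)·55.35·2.326^(2/3)·√0.0022 = 126.6 m³/s.
Q_A = 102.7 m³/s vs Q_B = 126.6 m³/s, so channel B carries more.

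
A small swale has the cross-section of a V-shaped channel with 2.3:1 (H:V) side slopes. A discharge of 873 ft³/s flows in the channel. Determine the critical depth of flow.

y_c = 6.17 ft

At critical depth, Q² T / (g A³) = 1, i.e. A³/T = Q²/g = 873²/32.2 = 23670.
Trying y = 6.98 ft: A³/T = 43820 — over.
Trying y = 4.82 ft: A³/T = 6881 — short.
Trying y = 6.17 ft: A³/T = 23650 — ≈ 23670.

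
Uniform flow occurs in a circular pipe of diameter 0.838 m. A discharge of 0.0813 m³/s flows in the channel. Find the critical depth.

y_c = 0.165 m

At critical depth, Q² T / (g A³) = 1, i.e. A³/T = Q²/g = 0.0813²/9.81 = 0.0006738.
Try y = 0.126 m: A³/T = 0.0002355 — too small.
Try y = 0.205 m: A³/T = 0.001587 — too large.
Try y = 0.165 m: A³/T = 0.0006794 — close enough.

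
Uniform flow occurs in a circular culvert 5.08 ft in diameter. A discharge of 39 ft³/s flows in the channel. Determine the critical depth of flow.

At critical depth, Q² T / (g A³) = 1, i.e. A³/T = Q²/g = 39²/32.2 = 47.24.
Try y = 1.26 ft: A³/T = 13.71 — low.
Try y = 1.73 ft: A³/T = 46.92 — matches.

y_c = 1.73 ft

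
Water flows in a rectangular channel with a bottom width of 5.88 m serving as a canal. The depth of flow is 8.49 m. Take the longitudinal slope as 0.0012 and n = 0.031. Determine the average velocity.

Flow area A = b·y = 5.88 × 8.49 = 49.92 m². Wetted perimeter P = b + 2y = 5.88 + 2×8.49 = 22.86 m.
Hydraulic radius R = A/P = 49.92/22.86 = 2.184 m.
From Manning's equation, V = (1/n) R^(2/3) S^(1/2) = (1/0.031) × 2.184^(2/3) × 0.0012^(1/2) = 1.88 m/s.

V = 1.88 m/s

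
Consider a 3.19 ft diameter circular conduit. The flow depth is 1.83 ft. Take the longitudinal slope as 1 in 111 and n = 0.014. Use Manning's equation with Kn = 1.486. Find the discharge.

For a circular section of diameter D = 3.19 ft at depth y = 1.83 ft, the central angle is θ = 2 arccos(1 − 2y/D) = 3.437 rad. Then A = (D²/8)(θ − sin θ) = 4.743 ft² and P = Dθ/2 = 5.483 ft.
Hydraulic radius R = A/P = 4.743/5.483 = 0.8651 ft.
Manning's equation: Q = (1.486/n) A R^(2/3) S^(1/2) = (1.486/0.014) × 4.743 × 0.8651^(2/3) × 0.009009^(1/2) = 43.4 ft³/s.

Q = 43.4 ft³/s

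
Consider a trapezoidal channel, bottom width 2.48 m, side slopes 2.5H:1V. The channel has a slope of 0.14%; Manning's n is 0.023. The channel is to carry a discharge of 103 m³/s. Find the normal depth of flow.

y_n = 3.6 m

Manning's equation rearranged: A R^(2/3) = nQ / (1·√S) = 0.023 × 103 / (√0.0014) = 63.31.
Try y = 4.26 m: A R^(2/3) = 94.62 — too large.
Try y = 2.96 m: A R^(2/3) = 39.8 — too small.
Try y = 3.6 m: A R^(2/3) = 63.18 — ≈ 63.31.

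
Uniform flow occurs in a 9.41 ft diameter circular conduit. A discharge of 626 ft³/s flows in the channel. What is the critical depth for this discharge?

At critical depth, Q² T / (g A³) = 1, i.e. A³/T = Q²/g = 626²/32.2 = 12170.
Trying y = 7.06 ft: A³/T = 21520 — over.
Trying y = 4.39 ft: A³/T = 3429 — short.
Trying y = 6.11 ft: A³/T = 12160 — matches.

y_c = 6.11 ft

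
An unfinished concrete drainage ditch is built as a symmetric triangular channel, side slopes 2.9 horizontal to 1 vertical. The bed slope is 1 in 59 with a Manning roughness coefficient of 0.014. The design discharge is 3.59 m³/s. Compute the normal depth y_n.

Manning's equation rearranged: A R^(2/3) = nQ / (1·√S) = 0.014 × 3.59 / (√0.01695) = 0.3861.
Trying y = 0.406 m: A R^(2/3) = 0.159 — short.
Trying y = 0.612 m: A R^(2/3) = 0.4751 — over.
Trying y = 0.566 m: A R^(2/3) = 0.3857 — ≈ 0.3861.

y_n = 0.566 m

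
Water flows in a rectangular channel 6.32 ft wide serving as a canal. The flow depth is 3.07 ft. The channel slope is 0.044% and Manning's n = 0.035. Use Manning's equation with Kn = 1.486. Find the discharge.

Flow area A = b·y = 6.32 × 3.07 = 19.4 ft². Wetted perimeter P = b + 2y = 6.32 + 2×3.07 = 12.46 ft.
Hydraulic radius R = A/P = 19.4/12.46 = 1.557 ft.
Manning's equation: Q = (1.486/n) A R^(2/3) S^(1/2) = (1.486/0.035) × 19.4 × 1.557^(2/3) × 0.00044^(1/2) = 23.2 ft³/s.

Q = 23.2 ft³/s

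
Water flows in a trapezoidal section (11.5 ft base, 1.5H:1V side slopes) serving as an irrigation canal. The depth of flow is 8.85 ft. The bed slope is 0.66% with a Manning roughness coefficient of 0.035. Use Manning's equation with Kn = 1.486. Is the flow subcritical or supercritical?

subcritical

With bottom width b = 11.5 ft and side slope z = 1.5: A = (b + zy)y = (11.5 + 1.5×8.85)×8.85 = 219.3 ft²; P = b + 2y√(1+z²) = 11.5 + 2×8.85×1.803 = 43.41 ft.
Hydraulic radius R = A/P = 219.3/43.41 = 5.051 ft.
V = (1.486/n) R^(2/3) √S = (1.486/0.035) × 5.051^(2/3) × √0.0066 = 10.15 ft/s. Hydraulic depth D_h = A/T = 219.3/38.05 = 5.762 ft.
Froude number Fr = V/√(g·D_h) = 10.15/√(32.2×5.762) = 0.745, which is less than 1, so the flow is subcritical.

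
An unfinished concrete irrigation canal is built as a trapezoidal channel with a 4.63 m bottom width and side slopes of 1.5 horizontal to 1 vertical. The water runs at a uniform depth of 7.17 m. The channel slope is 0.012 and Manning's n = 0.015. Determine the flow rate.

With bottom width b = 4.63 m and side slope z = 1.5: A = (b + zy)y = (4.63 + 1.5×7.17)×7.17 = 110.3 m²; P = b + 2y√(1+z²) = 4.63 + 2×7.17×1.803 = 30.48 m.
Hydraulic radius R = A/P = 110.3/30.48 = 3.619 m.
Manning's equation: Q = (1/n) A R^(2/3) S^(1/2) = (1/0.015) × 110.3 × 3.619^(2/3) × 0.012^(1/2) = 1900 m³/s.

Q = 1900 m³/s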